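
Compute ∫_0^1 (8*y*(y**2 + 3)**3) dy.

175

Let u = y**2 + 3, so du = 2*y dy. When y = 0, u = 3; when y = 1, u = 4.
The integral becomes 4·∫ u**3 du from 3 to 4, with antiderivative u**4.
Back in y: F(y) = (y**2 + 3)**4.
Then F(1) - F(0) = (256) - (81) = 175.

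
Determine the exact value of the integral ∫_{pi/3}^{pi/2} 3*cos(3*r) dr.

-1

An antiderivative is F(r) = sin(3*r).
Then F(pi/2) - F(pi/3) = (-1) - (0) = -1.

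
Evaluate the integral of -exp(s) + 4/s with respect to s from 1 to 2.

-exp(2) + exp(1) + log(16)

An antiderivative is F(s) = -exp(s) + 4*log(s).
Then F(2) - F(1) = (-exp(2) + log(16)) - (-exp(1)) = -exp(2) + exp(1) + log(16).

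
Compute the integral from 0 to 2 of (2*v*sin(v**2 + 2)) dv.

-cos(6) + cos(2)

Let u = v**2 + 2, so du = 2*v dv. When v = 0, u = 2; when v = 2, u = 6.
The integral becomes ∫ sin(u) du from 2 to 6, with antiderivative -cos(u).
Back in v: F(v) = -cos(v**2 + 2).
Then F(2) - F(0) = (-cos(6)) - (-cos(2)) = -cos(6) + cos(2).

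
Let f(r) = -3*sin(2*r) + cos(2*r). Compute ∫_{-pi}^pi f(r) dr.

0

An antiderivative is F(r) = sin(2*r)/2 + 3*cos(2*r)/2.
Then F(pi) - F(-pi) = (3/2) - (3/2) = 0.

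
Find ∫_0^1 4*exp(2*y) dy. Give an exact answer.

-2 + 2*exp(2)

An antiderivative is F(y) = 2*exp(2*y).
Then F(1) - F(0) = (2*exp(2)) - (2) = -2 + 2*exp(2).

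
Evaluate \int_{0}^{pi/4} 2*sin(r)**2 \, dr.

-1/2 + pi/4

Use the identity sin^2(r) = (1 - cos(2*r))/2.
An antiderivative is F(r) = r - sin(2*r)/2.
Then F(pi/4) - F(0) = (-1/2 + pi/4) - (0) = -1/2 + pi/4.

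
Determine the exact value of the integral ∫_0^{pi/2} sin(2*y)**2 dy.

Use the identity sin^2(2*y) = (1 - cos(4*y))/2.
An antiderivative is F(y) = y/2 - sin(4*y)/8.
Then F(pi/2) - F(0) = (pi/4) - (0) = pi/4.

pi/4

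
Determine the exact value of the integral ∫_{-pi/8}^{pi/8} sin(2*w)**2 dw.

Use the identity sin^2(2*w) = (1 - cos(4*w))/2.
An antiderivative is F(w) = w/2 - sin(4*w)/8.
Then F(pi/8) - F(-pi/8) = (-1/8 + pi/16) - (1/8 - pi/16) = -1/4 + pi/8.

-1/4 + pi/8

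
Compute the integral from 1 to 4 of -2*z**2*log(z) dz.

Integrate by parts once (u = ln z, dv = -2*z**2 dz).
An antiderivative is F(z) = -2*z**3*(3*log(z) - 1)/9.
Then F(4) - F(1) = (128/9 - 256*log(2)/3) - (2/9) = 14 - 256*log(2)/3.

14 - 256*log(2)/3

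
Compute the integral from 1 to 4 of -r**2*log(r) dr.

Integrate by parts once (u = ln r, dv = -r**2 dr).
An antiderivative is F(r) = -r**3*(3*log(r) - 1)/9.
Then F(4) - F(1) = (64/9 - 128*log(2)/3) - (1/9) = 7 - 128*log(2)/3.

7 - 128*log(2)/3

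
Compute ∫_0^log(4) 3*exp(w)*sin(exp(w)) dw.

3*cos(1) - 3*cos(4)

Let u = exp(w), so du = exp(w) dw. When w = 0, u = 1; when w = log(4), u = 4.
The integral becomes 3·∫ sin(u) du from 1 to 4, with antiderivative -3*cos(u).
Back in w: F(w) = -3*cos(exp(w)).
Then F(log(4)) - F(0) = (-3*cos(4)) - (-3*cos(1)) = 3*cos(1) - 3*cos(4).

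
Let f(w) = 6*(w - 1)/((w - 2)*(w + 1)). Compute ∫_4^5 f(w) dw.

Factor the denominator: w**2 - w - 2 = (w + 1)(w - 2).
Partial fractions: 6*(w - 1)/((w - 2)*(w + 1)) = 4/(w + 1) + 2/(w - 2).
An antiderivative is F(w) = 2*log(w - 2) + 4*log(w + 1).
Then F(5) - F(4) = (4*log(2) + 6*log(3)) - (2*log(2) + 4*log(5)) = -4*log(5) + 2*log(2) + 6*log(3).

-4*log(5) + 2*log(2) + 6*log(3)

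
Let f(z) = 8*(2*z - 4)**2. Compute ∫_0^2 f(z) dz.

256/3

Let u = 2*z - 4, so du = 2 dz. When z = 0, u = -4; when z = 2, u = 0.
The integral becomes 4·∫ u**2 du from -4 to 0, with antiderivative 4*u**3/3.
Back in z: F(z) = 4*(2*z - 4)**3/3.
Then F(2) - F(0) = (0) - (-256/3) = 256/3.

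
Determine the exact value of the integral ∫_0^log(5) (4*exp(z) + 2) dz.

An antiderivative is F(z) = 2*z + 4*exp(z).
Then F(log(5)) - F(0) = (2*log(5) + 20) - (4) = 2*log(5) + 16.

2*log(5) + 16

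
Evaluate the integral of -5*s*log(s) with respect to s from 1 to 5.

Integrate by parts once (u = ln s, dv = -5*s ds).
An antiderivative is F(s) = -5*s**2*(2*log(s) - 1)/4.
Then F(5) - F(1) = (125/4 - 125*log(5)/2) - (5/4) = 30 - 125*log(5)/2.

30 - 125*log(5)/2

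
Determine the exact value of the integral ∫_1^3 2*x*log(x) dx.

-4 + 9*log(3)

Integrate by parts once (u = ln x, dv = 2*x dx).
An antiderivative is F(x) = x**2*(2*log(x) - 1)/2.
Then F(3) - F(1) = (-9/2 + 9*log(3)) - (-1/2) = -4 + 9*log(3).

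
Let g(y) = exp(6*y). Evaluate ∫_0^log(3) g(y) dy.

Let u = exp(y), so du = exp(y) dy. When y = 0, u = 1; when y = log(3), u = 3.
The integral becomes ∫ u**5 du from 1 to 3, with antiderivative u**6/6.
Back in y: F(y) = exp(6*y)/6.
Then F(log(3)) - F(0) = (243/2) - (1/6) = 364/3.

364/3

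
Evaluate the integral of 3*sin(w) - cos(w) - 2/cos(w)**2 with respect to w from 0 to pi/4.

An antiderivative is F(w) = -sin(w) - 3*cos(w) - 2*tan(w).
Then F(pi/4) - F(0) = (-2*sqrt(2) - 2) - (-3) = 1 - 2*sqrt(2).

1 - 2*sqrt(2)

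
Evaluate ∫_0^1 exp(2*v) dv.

An antiderivative is F(v) = exp(2*v)/2.
Then F(1) - F(0) = (exp(2)/2) - (1/2) = -1/2 + exp(2)/2.

-1/2 + exp(2)/2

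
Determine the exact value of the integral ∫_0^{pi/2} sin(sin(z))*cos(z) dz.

Let u = sin(z), so du = cos(z) dz. When z = 0, u = 0; when z = pi/2, u = 1.
The integral becomes ∫ sin(u) du from 0 to 1, with antiderivative -cos(u).
Back in z: F(z) = -cos(sin(z)).
Then F(pi/2) - F(0) = (-cos(1)) - (-1) = 1 - cos(1).

1 - cos(1)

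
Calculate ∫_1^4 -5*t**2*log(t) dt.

Integrate by parts once (u = ln t, dv = -5*t**2 dt).
An antiderivative is F(t) = -5*t**3*(3*log(t) - 1)/9.
Then F(4) - F(1) = (320/9 - 640*log(2)/3) - (5/9) = 35 - 640*log(2)/3.

35 - 640*log(2)/3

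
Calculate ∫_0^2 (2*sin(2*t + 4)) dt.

cos(4) - cos(8)

Let u = 2*t + 4, so du = 2 dt. When t = 0, u = 4; when t = 2, u = 8.
The integral becomes ∫ sin(u) du from 4 to 8, with antiderivative -cos(u).
Back in t: F(t) = -cos(2*t + 4).
Then F(2) - F(0) = (-cos(8)) - (-cos(4)) = cos(4) - cos(8).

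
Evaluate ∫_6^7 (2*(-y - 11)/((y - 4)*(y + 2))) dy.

Factor the denominator: y**2 - 2*y - 8 = (y + 2)(y - 4).
Partial fractions: 2*(-y - 11)/((y - 4)*(y + 2)) = 3/(y + 2) - 5/(y - 4).
An antiderivative is F(y) = -5*log(y - 4) + 3*log(y + 2).
Then F(7) - F(6) = (log(3)) - (log(16)) = log(3/16).

log(3/16)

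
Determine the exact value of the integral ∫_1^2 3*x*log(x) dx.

-9/4 + log(64)

Integrate by parts once (u = ln x, dv = 3*x dx).
An antiderivative is F(x) = 3*x**2*(2*log(x) - 1)/4.
Then F(2) - F(1) = (-3 + log(64)) - (-3/4) = -9/4 + log(64).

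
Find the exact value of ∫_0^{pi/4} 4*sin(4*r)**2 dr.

Use the identity sin^2(4*r) = (1 - cos(8*r))/2.
An antiderivative is F(r) = 2*r - sin(8*r)/4.
Then F(pi/4) - F(0) = (pi/2) - (0) = pi/2.

pi/2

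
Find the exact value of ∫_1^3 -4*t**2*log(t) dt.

Integrate by parts once (u = ln t, dv = -4*t**2 dt).
An antiderivative is F(t) = -4*t**3*(3*log(t) - 1)/9.
Then F(3) - F(1) = (12 - 36*log(3)) - (4/9) = 104/9 - 36*log(3).

104/9 - 36*log(3)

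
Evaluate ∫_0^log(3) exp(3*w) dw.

Let u = exp(w), so du = exp(w) dw. When w = 0, u = 1; when w = log(3), u = 3.
The integral becomes ∫ u**2 du from 1 to 3, with antiderivative u**3/3.
Back in w: F(w) = exp(3*w)/3.
Then F(log(3)) - F(0) = (9) - (1/3) = 26/3.

26/3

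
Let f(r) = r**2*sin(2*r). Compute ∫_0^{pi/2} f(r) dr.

-1/2 + pi**2/8

Integrate by parts twice (u = r^2, dv = sin(2*r) dr).
An antiderivative is F(r) = -r**2*cos(2*r)/2 + r*sin(2*r)/2 + cos(2*r)/4.
Then F(pi/2) - F(0) = (-1/4 + pi**2/8) - (1/4) = -1/2 + pi**2/8.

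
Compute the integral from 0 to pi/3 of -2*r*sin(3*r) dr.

-2*pi/9

Integrate by parts once (u = r, dv = -2*sin(3*r) dr).
An antiderivative is F(r) = 2*r*cos(3*r)/3 - 2*sin(3*r)/9.
Then F(pi/3) - F(0) = (-2*pi/9) - (0) = -2*pi/9.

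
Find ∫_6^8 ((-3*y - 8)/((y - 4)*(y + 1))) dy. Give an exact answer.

Factor the denominator: y**2 - 3*y - 4 = (y + 1)(y - 4).
Partial fractions: (-3*y - 8)/((y - 4)*(y + 1)) = 1/(y + 1) - 4/(y - 4).
An antiderivative is F(y) = -4*log(y - 4) + log(y + 1).
Then F(8) - F(6) = (-8*log(2) + 2*log(3)) - (log(7/16)) = -4*log(2) - log(7) + 2*log(3).

-4*log(2) - log(7) + 2*log(3)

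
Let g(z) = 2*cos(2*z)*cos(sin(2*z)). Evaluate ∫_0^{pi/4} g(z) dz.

sin(1)

Let u = sin(2*z), so du = 2*cos(2*z) dz. When z = 0, u = 0; when z = pi/4, u = 1.
The integral becomes ∫ cos(u) du from 0 to 1, with antiderivative sin(u).
Back in z: F(z) = sin(sin(2*z)).
Then F(pi/4) - F(0) = (sin(1)) - (0) = sin(1).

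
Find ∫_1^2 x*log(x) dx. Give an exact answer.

Integrate by parts once (u = ln x, dv = x dx).
An antiderivative is F(x) = x**2*(2*log(x) - 1)/4.
Then F(2) - F(1) = (-1 + log(4)) - (-1/4) = -3/4 + log(4).

-3/4 + log(4)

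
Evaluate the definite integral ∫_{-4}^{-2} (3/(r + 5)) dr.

log(27)

An antiderivative is F(r) = 3*log(r + 5).
Then F(-2) - F(-4) = (log(27)) - (0) = log(27).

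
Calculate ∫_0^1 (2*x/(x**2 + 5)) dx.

log(6/5)

Let u = x**2 + 5, so du = 2*x dx. When x = 0, u = 5; when x = 1, u = 6.
The integral becomes ∫ 1/u du from 5 to 6, with antiderivative log(u).
Back in x: F(x) = log(x**2 + 5).
Then F(1) - F(0) = (log(6)) - (log(5)) = log(6/5).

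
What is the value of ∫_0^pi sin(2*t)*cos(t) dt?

Use the identity sin(2*t)cos(t) = [sin(3*t) + sin(t)]/2.
An antiderivative is F(t) = -cos(t)/2 - cos(3*t)/6.
Then F(pi) - F(0) = (2/3) - (-2/3) = 4/3.

4/3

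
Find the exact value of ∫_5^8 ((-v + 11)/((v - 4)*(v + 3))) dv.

Factor the denominator: v**2 - v - 12 = (v + 3)(v - 4).
Partial fractions: (-v + 11)/((v - 4)*(v + 3)) = -2/(v + 3) + 1/(v - 4).
An antiderivative is F(v) = log(v - 4) - 2*log(v + 3).
Then F(8) - F(5) = (-2*log(11) + 2*log(2)) - (-log(64)) = -2*log(11) + 8*log(2).

-2*log(11) + 8*log(2)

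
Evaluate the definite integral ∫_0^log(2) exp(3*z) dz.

7/3

Let u = exp(z), so du = exp(z) dz. When z = 0, u = 1; when z = log(2), u = 2.
The integral becomes ∫ u**2 du from 1 to 2, with antiderivative u**3/3.
Back in z: F(z) = exp(3*z)/3.
Then F(log(2)) - F(0) = (8/3) - (1/3) = 7/3.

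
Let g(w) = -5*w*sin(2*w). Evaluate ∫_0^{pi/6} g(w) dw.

Integrate by parts once (u = w, dv = -5*sin(2*w) dw).
An antiderivative is F(w) = 5*w*cos(2*w)/2 - 5*sin(2*w)/4.
Then F(pi/6) - F(0) = (-5*sqrt(3)/8 + 5*pi/24) - (0) = -5*sqrt(3)/8 + 5*pi/24.

-5*sqrt(3)/8 + 5*pi/24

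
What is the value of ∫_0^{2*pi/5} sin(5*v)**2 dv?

pi/5

Use the identity sin^2(5*v) = (1 - cos(10*v))/2.
An antiderivative is F(v) = v/2 - sin(10*v)/20.
Then F(2*pi/5) - F(0) = (pi/5) - (0) = pi/5.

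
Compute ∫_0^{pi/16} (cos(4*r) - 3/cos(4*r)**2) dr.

-3/4 + sqrt(2)/8

An antiderivative is F(r) = sin(4*r)/4 - 3*tan(4*r)/4.
Then F(pi/16) - F(0) = (-3/4 + sqrt(2)/8) - (0) = -3/4 + sqrt(2)/8.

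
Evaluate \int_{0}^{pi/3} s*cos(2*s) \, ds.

Integrate by parts once (u = s, dv = cos(2*s) ds).
An antiderivative is F(s) = s*sin(2*s)/2 + cos(2*s)/4.
Then F(pi/3) - F(0) = (-1/8 + sqrt(3)*pi/12) - (1/4) = -3/8 + sqrt(3)*pi/12.

-3/8 + sqrt(3)*pi/12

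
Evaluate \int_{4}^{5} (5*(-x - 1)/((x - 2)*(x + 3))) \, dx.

-3*log(3) - 3*log(2) + 2*log(7)

Factor the denominator: x**2 + x - 6 = (x + 3)(x - 2).
Partial fractions: 5*(-x - 1)/((x - 2)*(x + 3)) = -2/(x + 3) - 3/(x - 2).
An antiderivative is F(x) = -3*log(x - 2) - 2*log(x + 3).
Then F(5) - F(4) = (-6*log(2) - 3*log(3)) - (-2*log(7) - 3*log(2)) = -3*log(3) - 3*log(2) + 2*log(7).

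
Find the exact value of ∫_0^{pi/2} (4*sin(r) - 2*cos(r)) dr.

2

An antiderivative is F(r) = -2*sin(r) - 4*cos(r).
Then F(pi/2) - F(0) = (-2) - (-4) = 2.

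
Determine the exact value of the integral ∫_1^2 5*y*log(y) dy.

-15/4 + 10*log(2)

Integrate by parts once (u = ln y, dv = 5*y dy).
An antiderivative is F(y) = 5*y**2*(2*log(y) - 1)/4.
Then F(2) - F(1) = (-5 + 10*log(2)) - (-5/4) = -15/4 + 10*log(2).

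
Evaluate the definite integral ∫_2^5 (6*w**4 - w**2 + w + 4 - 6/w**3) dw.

369447/100

By the power rule, an antiderivative is F(w) = 6*w**5/5 - w**3/3 + w**2/2 + 4*w + 3/w**2.
Then F(5) - F(2) = (561143/150) - (2789/60) = 369447/100.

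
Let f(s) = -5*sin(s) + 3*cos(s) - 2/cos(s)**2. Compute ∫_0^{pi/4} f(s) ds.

An antiderivative is F(s) = 3*sin(s) + 5*cos(s) - 2*tan(s).
Then F(pi/4) - F(0) = (-2 + 4*sqrt(2)) - (5) = -7 + 4*sqrt(2).

-7 + 4*sqrt(2)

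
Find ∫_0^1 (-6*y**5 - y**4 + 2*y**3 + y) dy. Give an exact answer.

By the power rule, an antiderivative is F(y) = -y**6 - y**5/5 + y**4/2 + y**2/2.
Then F(1) - F(0) = (-1/5) - (0) = -1/5.

-1/5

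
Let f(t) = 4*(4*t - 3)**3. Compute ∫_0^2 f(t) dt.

Let u = 4*t - 3, so du = 4 dt. When t = 0, u = -3; when t = 2, u = 5.
The integral becomes ∫ u**3 du from -3 to 5, with antiderivative u**4/4.
Back in t: F(t) = (4*t - 3)**4/4.
Then F(2) - F(0) = (625/4) - (81/4) = 136.

136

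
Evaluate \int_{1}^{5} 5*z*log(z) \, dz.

-30 + 125*log(5)/2

Integrate by parts once (u = ln z, dv = 5*z dz).
An antiderivative is F(z) = 5*z**2*(2*log(z) - 1)/4.
Then F(5) - F(1) = (-125/4 + 125*log(5)/2) - (-5/4) = -30 + 125*log(5)/2.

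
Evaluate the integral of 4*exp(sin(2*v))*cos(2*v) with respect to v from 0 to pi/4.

-2 + 2*E

Let u = sin(2*v), so du = 2*cos(2*v) dv. When v = 0, u = 0; when v = pi/4, u = 1.
The integral becomes 2·∫ exp(u) du from 0 to 1, with antiderivative 2*exp(u).
Back in v: F(v) = 2*exp(sin(2*v)).
Then F(pi/4) - F(0) = (2*E) - (2) = -2 + 2*E.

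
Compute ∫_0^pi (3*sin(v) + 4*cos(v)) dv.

An antiderivative is F(v) = 4*sin(v) - 3*cos(v).
Then F(pi) - F(0) = (3) - (-3) = 6.

6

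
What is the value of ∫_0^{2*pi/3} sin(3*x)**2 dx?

pi/3

Use the identity sin^2(3*x) = (1 - cos(6*x))/2.
An antiderivative is F(x) = x/2 - sin(6*x)/12.
Then F(2*pi/3) - F(0) = (pi/3) - (0) = pi/3.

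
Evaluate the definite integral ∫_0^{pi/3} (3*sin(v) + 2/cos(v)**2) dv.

3/2 + 2*sqrt(3)

An antiderivative is F(v) = -3*cos(v) + 2*tan(v).
Then F(pi/3) - F(0) = (-3/2 + 2*sqrt(3)) - (-3) = 3/2 + 2*sqrt(3).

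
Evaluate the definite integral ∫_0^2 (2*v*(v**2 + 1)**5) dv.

Let u = v**2 + 1, so du = 2*v dv. When v = 0, u = 1; when v = 2, u = 5.
The integral becomes ∫ u**5 du from 1 to 5, with antiderivative u**6/6.
Back in v: F(v) = (v**2 + 1)**6/6.
Then F(2) - F(0) = (15625/6) - (1/6) = 2604.

2604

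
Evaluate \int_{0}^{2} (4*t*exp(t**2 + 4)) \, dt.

Let u = t**2 + 4, so du = 2*t dt. When t = 0, u = 4; when t = 2, u = 8.
The integral becomes 2·∫ exp(u) du from 4 to 8, with antiderivative 2*exp(u).
Back in t: F(t) = 2*exp(t**2 + 4).
Then F(2) - F(0) = (2*exp(8)) - (2*exp(4)) = -2*(1 - exp(4))*exp(4).

-2*(1 - exp(4))*exp(4)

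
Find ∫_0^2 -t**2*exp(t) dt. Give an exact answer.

Integrate by parts twice (u = t^2, dv = -exp(t) dt).
An antiderivative is F(t) = (-t**2 + 2*t - 2)*exp(t).
Then F(2) - F(0) = (-2*exp(2)) - (-2) = 2 - 2*exp(2).

2 - 2*exp(2)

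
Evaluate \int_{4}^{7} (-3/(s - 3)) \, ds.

-log(64)

An antiderivative is F(s) = -3*log(s - 3).
Then F(7) - F(4) = (-log(64)) - (0) = -log(64).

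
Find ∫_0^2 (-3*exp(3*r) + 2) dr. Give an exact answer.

An antiderivative is F(r) = -exp(3*r) + 2*r.
Then F(2) - F(0) = (4 - exp(6)) - (-1) = 5 - exp(6).

5 - exp(6)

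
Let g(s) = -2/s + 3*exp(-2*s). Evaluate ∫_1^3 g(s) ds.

An antiderivative is F(s) = -2*log(s) - 3*exp(-2*s)/2.
Then F(3) - F(1) = (-2*log(3) - 3*exp(-6)/2) - (-3*exp(-2)/2) = -2*log(3) - 3*exp(-6)/2 + 3*exp(-2)/2.

-2*log(3) - 3*exp(-6)/2 + 3*exp(-2)/2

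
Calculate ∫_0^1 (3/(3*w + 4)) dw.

Let u = 3*w + 4, so du = 3 dw. When w = 0, u = 4; when w = 1, u = 7.
The integral becomes ∫ 1/u du from 4 to 7, with antiderivative log(u).
Back in w: F(w) = log(3*w + 4).
Then F(1) - F(0) = (log(7)) - (log(4)) = log(7/4).

log(7/4)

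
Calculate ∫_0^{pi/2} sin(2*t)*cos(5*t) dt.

Use the identity sin(2*t)cos(5*t) = [sin(7*t) + sin(-3*t)]/2.
An antiderivative is F(t) = cos(3*t)/6 - cos(7*t)/14.
Then F(pi/2) - F(0) = (0) - (2/21) = -2/21.

-2/21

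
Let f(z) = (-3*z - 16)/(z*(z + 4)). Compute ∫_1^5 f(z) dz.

Factor the denominator: z**2 + 4*z = (z + 4)z.
Partial fractions: (-3*z - 16)/(z*(z + 4)) = 1/(z + 4) - 4/z.
An antiderivative is F(z) = -4*log(z) + log(z + 4).
Then F(5) - F(1) = (-4*log(5) + 2*log(3)) - (log(5)) = -5*log(5) + 2*log(3).

-5*log(5) + 2*log(3)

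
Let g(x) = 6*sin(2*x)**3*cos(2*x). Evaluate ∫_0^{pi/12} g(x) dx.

Let u = sin(2*x), so du = 2*cos(2*x) dx. When x = 0, u = 0; when x = pi/12, u = 1/2.
The integral becomes 3·∫ u**3 du from 0 to 1/2, with antiderivative 3*u**4/4.
Back in x: F(x) = 3*sin(2*x)**4/4.
Then F(pi/12) - F(0) = (3/64) - (0) = 3/64.

3/64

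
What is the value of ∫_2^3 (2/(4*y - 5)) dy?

An antiderivative is F(y) = log(4*y - 5)/2.
Then F(3) - F(2) = (log(7)/2) - (log(3)/2) = -log(3)/2 + log(7)/2.

-log(3)/2 + log(7)/2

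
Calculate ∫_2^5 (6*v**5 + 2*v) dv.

By the power rule, an antiderivative is F(v) = v**6 + v**2.
Then F(5) - F(2) = (15650) - (68) = 15582.

15582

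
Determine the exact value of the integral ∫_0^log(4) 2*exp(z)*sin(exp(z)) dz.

Let u = exp(z), so du = exp(z) dz. When z = 0, u = 1; when z = log(4), u = 4.
The integral becomes 2·∫ sin(u) du from 1 to 4, with antiderivative -2*cos(u).
Back in z: F(z) = -2*cos(exp(z)).
Then F(log(4)) - F(0) = (-2*cos(4)) - (-2*cos(1)) = 2*cos(1) - 2*cos(4).

2*cos(1) - 2*cos(4)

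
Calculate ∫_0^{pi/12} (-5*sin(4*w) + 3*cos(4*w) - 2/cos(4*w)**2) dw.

-5/8 - sqrt(3)/8

An antiderivative is F(w) = 3*sin(4*w)/4 + 5*cos(4*w)/4 - tan(4*w)/2.
Then F(pi/12) - F(0) = (5/8 - sqrt(3)/8) - (5/4) = -5/8 - sqrt(3)/8.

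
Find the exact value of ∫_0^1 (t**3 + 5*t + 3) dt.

By the power rule, an antiderivative is F(t) = t**4/4 + 5*t**2/2 + 3*t.
Then F(1) - F(0) = (23/4) - (0) = 23/4.

23/4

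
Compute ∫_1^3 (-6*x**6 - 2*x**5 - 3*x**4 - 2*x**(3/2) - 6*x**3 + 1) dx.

By the power rule, an antiderivative is F(x) = -6*x**7/7 - x**6/3 - 4*x**(5/2)/5 - 3*x**5/5 - 3*x**4/2 + x.
Then F(3) - F(1) = (-166731/70 - 36*sqrt(3)/5) - (-649/210) = -249772/105 - 36*sqrt(3)/5.

-249772/105 - 36*sqrt(3)/5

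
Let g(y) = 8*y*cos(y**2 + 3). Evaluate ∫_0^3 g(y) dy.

Let u = y**2 + 3, so du = 2*y dy. When y = 0, u = 3; when y = 3, u = 12.
The integral becomes 4·∫ cos(u) du from 3 to 12, with antiderivative 4*sin(u).
Back in y: F(y) = 4*sin(y**2 + 3).
Then F(3) - F(0) = (4*sin(12)) - (4*sin(3)) = 4*sin(12) - 4*sin(3).

4*sin(12) - 4*sin(3)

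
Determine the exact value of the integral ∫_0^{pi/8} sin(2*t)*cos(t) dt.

-sqrt(sqrt(2) + 2)/4 - sqrt(2 - sqrt(2))/12 + 2/3

Use the identity sin(2*t)cos(t) = [sin(3*t) + sin(t)]/2.
An antiderivative is F(t) = -cos(t)/2 - cos(3*t)/6.
Then F(pi/8) - F(0) = (-sqrt(sqrt(2) + 2)/4 - sqrt(2 - sqrt(2))/12) - (-2/3) = -sqrt(sqrt(2) + 2)/4 - sqrt(2 - sqrt(2))/12 + 2/3.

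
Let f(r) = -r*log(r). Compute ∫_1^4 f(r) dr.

Integrate by parts once (u = ln r, dv = -r dr).
An antiderivative is F(r) = -r**2*(2*log(r) - 1)/4.
Then F(4) - F(1) = (4 - 16*log(2)) - (1/4) = 15/4 - 16*log(2).

15/4 - 16*log(2)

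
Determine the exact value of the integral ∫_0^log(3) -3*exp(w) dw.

An antiderivative is F(w) = -3*exp(w).
Then F(log(3)) - F(0) = (-9) - (-3) = -6.

-6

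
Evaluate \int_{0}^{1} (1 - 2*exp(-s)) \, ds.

An antiderivative is F(s) = s + 2*exp(-s).
Then F(1) - F(0) = (2*exp(-1) + 1) - (2) = -1 + 2*exp(-1).

-1 + 2*exp(-1)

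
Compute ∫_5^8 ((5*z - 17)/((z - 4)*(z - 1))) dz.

Factor the denominator: z**2 - 5*z + 4 = (z - 1)(z - 4).
Partial fractions: (5*z - 17)/((z - 4)*(z - 1)) = 4/(z - 1) + 1/(z - 4).
An antiderivative is F(z) = log(z - 4) + 4*log(z - 1).
Then F(8) - F(5) = (2*log(2) + 4*log(7)) - (8*log(2)) = -6*log(2) + 4*log(7).

-6*log(2) + 4*log(7)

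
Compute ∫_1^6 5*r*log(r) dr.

-175/4 + 90*log(2) + 90*log(3)

Integrate by parts once (u = ln r, dv = 5*r dr).
An antiderivative is F(r) = 5*r**2*(2*log(r) - 1)/4.
Then F(6) - F(1) = (-45 + 90*log(2) + 90*log(3)) - (-5/4) = -175/4 + 90*log(2) + 90*log(3).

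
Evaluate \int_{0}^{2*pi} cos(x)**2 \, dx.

Use the identity cos^2(x) = (1 + cos(2*x))/2.
An antiderivative is F(x) = x/2 + sin(2*x)/4.
Then F(2*pi) - F(0) = (pi) - (0) = pi.

pi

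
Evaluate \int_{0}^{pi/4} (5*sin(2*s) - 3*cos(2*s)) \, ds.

An antiderivative is F(s) = -3*sin(2*s)/2 - 5*cos(2*s)/2.
Then F(pi/4) - F(0) = (-3/2) - (-5/2) = 1.

1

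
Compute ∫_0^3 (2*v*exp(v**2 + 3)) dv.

-exp(3) + exp(12)

Let u = v**2 + 3, so du = 2*v dv. When v = 0, u = 3; when v = 3, u = 12.
The integral becomes ∫ exp(u) du from 3 to 12, with antiderivative exp(u).
Back in v: F(v) = exp(v**2 + 3).
Then F(3) - F(0) = (exp(12)) - (exp(3)) = -exp(3) + exp(12).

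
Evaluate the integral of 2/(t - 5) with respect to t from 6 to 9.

log(16)

An antiderivative is F(t) = 2*log(t - 5).
Then F(9) - F(6) = (log(16)) - (0) = log(16).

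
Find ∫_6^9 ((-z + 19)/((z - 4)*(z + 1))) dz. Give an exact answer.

Factor the denominator: z**2 - 3*z - 4 = (z + 1)(z - 4).
Partial fractions: (-z + 19)/((z - 4)*(z + 1)) = -4/(z + 1) + 3/(z - 4).
An antiderivative is F(z) = 3*log(z - 4) - 4*log(z + 1).
Then F(9) - F(6) = (-log(80)) - (-4*log(7) + 3*log(2)) = -7*log(2) - log(5) + 4*log(7).

-7*log(2) - log(5) + 4*log(7)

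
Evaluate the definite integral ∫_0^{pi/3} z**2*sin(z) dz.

Integrate by parts twice (u = z^2, dv = sin(z) dz).
An antiderivative is F(z) = -z**2*cos(z) + 2*z*sin(z) + 2*cos(z).
Then F(pi/3) - F(0) = (-pi**2/18 + 1 + sqrt(3)*pi/3) - (2) = -1 - pi**2/18 + sqrt(3)*pi/3.

-1 - pi**2/18 + sqrt(3)*pi/3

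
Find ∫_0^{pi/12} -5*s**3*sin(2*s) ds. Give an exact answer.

-5*sqrt(3)*pi/32 - 5*pi**2/384 + 5*sqrt(3)*pi**3/6912 + 15/16

Integrate by parts 3 times (u = s^3, dv = -5*sin(2*s) ds).
An antiderivative is F(s) = 5*s**3*cos(2*s)/2 - 15*s**2*sin(2*s)/4 - 15*s*cos(2*s)/4 + 15*sin(2*s)/8.
Then F(pi/12) - F(0) = (-5*sqrt(3)*pi/32 - 5*pi**2/384 + 5*sqrt(3)*pi**3/6912 + 15/16) - (0) = -5*sqrt(3)*pi/32 - 5*pi**2/384 + 5*sqrt(3)*pi**3/6912 + 15/16.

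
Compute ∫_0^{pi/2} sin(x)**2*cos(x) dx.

1/3

Let u = sin(x), so du = cos(x) dx. When x = 0, u = 0; when x = pi/2, u = 1.
The integral becomes ∫ u**2 du from 0 to 1, with antiderivative u**3/3.
Back in x: F(x) = sin(x)**3/3.
Then F(pi/2) - F(0) = (1/3) - (0) = 1/3.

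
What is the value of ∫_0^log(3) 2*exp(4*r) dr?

40

Let u = exp(r), so du = exp(r) dr. When r = 0, u = 1; when r = log(3), u = 3.
The integral becomes 2·∫ u**3 du from 1 to 3, with antiderivative u**4/2.
Back in r: F(r) = exp(4*r)/2.
Then F(log(3)) - F(0) = (81/2) - (1/2) = 40.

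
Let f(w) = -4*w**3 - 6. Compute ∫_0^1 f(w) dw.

-7

By the power rule, an antiderivative is F(w) = -w**4 - 6*w.
Then F(1) - F(0) = (-7) - (0) = -7.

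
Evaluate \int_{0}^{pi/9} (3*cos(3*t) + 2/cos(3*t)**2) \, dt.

An antiderivative is F(t) = sin(3*t) + 2*tan(3*t)/3.
Then F(pi/9) - F(0) = (7*sqrt(3)/6) - (0) = 7*sqrt(3)/6.

7*sqrt(3)/6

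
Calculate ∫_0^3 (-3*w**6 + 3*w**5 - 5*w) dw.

By the power rule, an antiderivative is F(w) = -3*w**7/7 + w**6/2 - 5*w**2/2.
Then F(3) - F(0) = (-4167/7) - (0) = -4167/7.

-4167/7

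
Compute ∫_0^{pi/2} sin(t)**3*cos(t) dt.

Let u = sin(t), so du = cos(t) dt. When t = 0, u = 0; when t = pi/2, u = 1.
The integral becomes ∫ u**3 du from 0 to 1, with antiderivative u**4/4.
Back in t: F(t) = sin(t)**4/4.
Then F(pi/2) - F(0) = (1/4) - (0) = 1/4.

1/4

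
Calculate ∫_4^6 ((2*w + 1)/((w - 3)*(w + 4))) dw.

Factor the denominator: w**2 + w - 12 = (w + 4)(w - 3).
Partial fractions: (2*w + 1)/((w - 3)*(w + 4)) = 1/(w + 4) + 1/(w - 3).
An antiderivative is F(w) = log(w - 3) + log(w + 4).
Then F(6) - F(4) = (log(30)) - (log(8)) = log(15/4).

log(15/4)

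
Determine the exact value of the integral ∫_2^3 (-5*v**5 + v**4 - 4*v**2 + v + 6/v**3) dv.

By the power rule, an antiderivative is F(v) = -5*v**6/6 + v**5/5 - 4*v**3/3 + v**2/2 - 3/v**2.
Then F(3) - F(2) = (-8861/15) - (-1127/20) = -32063/60.

-32063/60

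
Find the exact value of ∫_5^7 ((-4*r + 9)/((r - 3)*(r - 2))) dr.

log(3/40)

Factor the denominator: r**2 - 5*r + 6 = (r - 2)(r - 3).
Partial fractions: (-4*r + 9)/((r - 3)*(r - 2)) = -1/(r - 2) - 3/(r - 3).
An antiderivative is F(r) = -3*log(r - 3) - log(r - 2).
Then F(7) - F(5) = (-6*log(2) - log(5)) - (-log(24)) = log(3/40).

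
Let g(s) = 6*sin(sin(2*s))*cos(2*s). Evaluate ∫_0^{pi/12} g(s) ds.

3 - 3*cos(1/2)

Let u = sin(2*s), so du = 2*cos(2*s) ds. When s = 0, u = 0; when s = pi/12, u = 1/2.
The integral becomes 3·∫ sin(u) du from 0 to 1/2, with antiderivative -3*cos(u).
Back in s: F(s) = -3*cos(sin(2*s)).
Then F(pi/12) - F(0) = (-3*cos(1/2)) - (-3) = 3 - 3*cos(1/2).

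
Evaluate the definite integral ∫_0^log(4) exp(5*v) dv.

1023/5

Let u = exp(v), so du = exp(v) dv. When v = 0, u = 1; when v = log(4), u = 4.
The integral becomes ∫ u**4 du from 1 to 4, with antiderivative u**5/5.
Back in v: F(v) = exp(5*v)/5.
Then F(log(4)) - F(0) = (1024/5) - (1/5) = 1023/5.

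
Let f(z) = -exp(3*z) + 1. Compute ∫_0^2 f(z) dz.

7/3 - exp(6)/3

An antiderivative is F(z) = -exp(3*z)/3 + z.
Then F(2) - F(0) = (2 - exp(6)/3) - (-1/3) = 7/3 - exp(6)/3.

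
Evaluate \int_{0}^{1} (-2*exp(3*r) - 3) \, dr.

-2*exp(3)/3 - 7/3

An antiderivative is F(r) = -2*exp(3*r)/3 - 3*r.
Then F(1) - F(0) = (-2*exp(3)/3 - 3) - (-2/3) = -2*exp(3)/3 - 7/3.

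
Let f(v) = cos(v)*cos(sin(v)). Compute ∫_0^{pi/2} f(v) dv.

sin(1)

Let u = sin(v), so du = cos(v) dv. When v = 0, u = 0; when v = pi/2, u = 1.
The integral becomes ∫ cos(u) du from 0 to 1, with antiderivative sin(u).
Back in v: F(v) = sin(sin(v)).
Then F(pi/2) - F(0) = (sin(1)) - (0) = sin(1).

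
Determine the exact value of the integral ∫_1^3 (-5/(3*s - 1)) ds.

-10*log(2)/3

An antiderivative is F(s) = -5*log(3*s - 1)/3.
Then F(3) - F(1) = (-log(32)) - (-5*log(2)/3) = -10*log(2)/3.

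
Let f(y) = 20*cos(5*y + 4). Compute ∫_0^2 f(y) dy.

Let u = 5*y + 4, so du = 5 dy. When y = 0, u = 4; when y = 2, u = 14.
The integral becomes 4·∫ cos(u) du from 4 to 14, with antiderivative 4*sin(u).
Back in y: F(y) = 4*sin(5*y + 4).
Then F(2) - F(0) = (4*sin(14)) - (4*sin(4)) = -4*sin(4) + 4*sin(14).

-4*sin(4) + 4*sin(14)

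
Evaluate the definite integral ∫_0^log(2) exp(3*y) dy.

Let u = exp(y), so du = exp(y) dy. When y = 0, u = 1; when y = log(2), u = 2.
The integral becomes ∫ u**2 du from 1 to 2, with antiderivative u**3/3.
Back in y: F(y) = exp(3*y)/3.
Then F(log(2)) - F(0) = (8/3) - (1/3) = 7/3.

7/3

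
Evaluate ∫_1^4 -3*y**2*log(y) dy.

Integrate by parts once (u = ln y, dv = -3*y**2 dy).
An antiderivative is F(y) = -y**3*(3*log(y) - 1)/3.
Then F(4) - F(1) = (64/3 - 128*log(2)) - (1/3) = 21 - 128*log(2).

21 - 128*log(2)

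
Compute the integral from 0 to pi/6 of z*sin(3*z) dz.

1/9

Integrate by parts once (u = z, dv = sin(3*z) dz).
An antiderivative is F(z) = -z*cos(3*z)/3 + sin(3*z)/9.
Then F(pi/6) - F(0) = (1/9) - (0) = 1/9.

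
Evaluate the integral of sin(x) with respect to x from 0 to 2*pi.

0

An antiderivative is F(x) = -cos(x).
Then F(2*pi) - F(0) = (-1) - (-1) = 0.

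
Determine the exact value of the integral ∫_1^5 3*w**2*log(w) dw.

-124/3 + 125*log(5)

Integrate by parts once (u = ln w, dv = 3*w**2 dw).
An antiderivative is F(w) = w**3*(3*log(w) - 1)/3.
Then F(5) - F(1) = (-125/3 + 125*log(5)) - (-1/3) = -124/3 + 125*log(5).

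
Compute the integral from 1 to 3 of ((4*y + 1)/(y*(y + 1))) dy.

log(24)

Factor the denominator: y**2 + y = (y + 1)y.
Partial fractions: (4*y + 1)/(y*(y + 1)) = 3/(y + 1) + 1/y.
An antiderivative is F(y) = log(y) + 3*log(y + 1).
Then F(3) - F(1) = (log(3) + 6*log(2)) - (log(8)) = log(24).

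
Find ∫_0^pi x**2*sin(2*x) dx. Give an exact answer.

Integrate by parts twice (u = x^2, dv = sin(2*x) dx).
An antiderivative is F(x) = -x**2*cos(2*x)/2 + x*sin(2*x)/2 + cos(2*x)/4.
Then F(pi) - F(0) = (1/4 - pi**2/2) - (1/4) = -pi**2/2.

-pi**2/2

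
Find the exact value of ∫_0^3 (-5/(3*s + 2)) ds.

-5*log(11)/3 + 5*log(2)/3

An antiderivative is F(s) = -5*log(3*s + 2)/3.
Then F(3) - F(0) = (-5*log(11)/3) - (-5*log(2)/3) = -5*log(11)/3 + 5*log(2)/3.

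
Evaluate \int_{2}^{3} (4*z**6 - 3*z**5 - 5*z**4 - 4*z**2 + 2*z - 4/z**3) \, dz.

38585/63

By the power rule, an antiderivative is F(z) = 4*z**7/7 - z**6/2 - z**5 - 4*z**3/3 + z**2 + 2/z**2.
Then F(3) - F(2) = (77545/126) - (125/42) = 38585/63.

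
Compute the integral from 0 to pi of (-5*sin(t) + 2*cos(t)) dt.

-10

An antiderivative is F(t) = 2*sin(t) + 5*cos(t).
Then F(pi) - F(0) = (-5) - (5) = -10.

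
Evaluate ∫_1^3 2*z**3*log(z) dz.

Integrate by parts once (u = ln z, dv = 2*z**3 dz).
An antiderivative is F(z) = z**4*(4*log(z) - 1)/8.
Then F(3) - F(1) = (-81/8 + 81*log(3)/2) - (-1/8) = -10 + 81*log(3)/2.

-10 + 81*log(3)/2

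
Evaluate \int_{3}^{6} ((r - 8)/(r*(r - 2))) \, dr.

-log(4)

Factor the denominator: r**2 - 2*r = r(r - 2).
Partial fractions: (r - 8)/(r*(r - 2)) = 4/r - 3/(r - 2).
An antiderivative is F(r) = 4*log(r) - 3*log(r - 2).
Then F(6) - F(3) = (log(81/4)) - (log(81)) = -log(4).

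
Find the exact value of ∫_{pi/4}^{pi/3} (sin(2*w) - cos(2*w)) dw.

An antiderivative is F(w) = -sin(2*w)/2 - cos(2*w)/2.
Then F(pi/3) - F(pi/4) = (1/4 - sqrt(3)/4) - (-1/2) = 3/4 - sqrt(3)/4.

3/4 - sqrt(3)/4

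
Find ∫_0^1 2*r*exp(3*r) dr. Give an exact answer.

Integrate by parts once (u = r, dv = 2*exp(3*r) dr).
An antiderivative is F(r) = (6*r - 2)*exp(3*r)/9.
Then F(1) - F(0) = (4*exp(3)/9) - (-2/9) = 2/9 + 4*exp(3)/9.

2/9 + 4*exp(3)/9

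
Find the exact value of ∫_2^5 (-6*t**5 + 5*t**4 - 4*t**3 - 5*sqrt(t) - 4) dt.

By the power rule, an antiderivative is F(t) = -t**6 + t**5 - t**4 - 10*t**(3/2)/3 - 4*t.
Then F(5) - F(2) = (-13145 - 50*sqrt(5)/3) - (-56 - 20*sqrt(2)/3) = -13089 - 50*sqrt(5)/3 + 20*sqrt(2)/3.

-13089 - 50*sqrt(5)/3 + 20*sqrt(2)/3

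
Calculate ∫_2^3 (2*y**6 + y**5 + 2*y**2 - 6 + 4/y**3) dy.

By the power rule, an antiderivative is F(y) = 2*y**7/7 + y**6/6 + 2*y**3/3 - 6*y - 2/y**2.
Then F(3) - F(2) = (94013/126) - (561/14) = 44482/63.

44482/63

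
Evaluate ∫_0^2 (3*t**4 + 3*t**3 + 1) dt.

By the power rule, an antiderivative is F(t) = 3*t**5/5 + 3*t**4/4 + t.
Then F(2) - F(0) = (166/5) - (0) = 166/5.

166/5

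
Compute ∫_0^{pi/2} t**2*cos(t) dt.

-2 + pi**2/4

Integrate by parts twice (u = t^2, dv = cos(t) dt).
An antiderivative is F(t) = t**2*sin(t) + 2*t*cos(t) - 2*sin(t).
Then F(pi/2) - F(0) = (-2 + pi**2/4) - (0) = -2 + pi**2/4.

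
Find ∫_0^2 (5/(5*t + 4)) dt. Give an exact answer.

Let u = 5*t + 4, so du = 5 dt. When t = 0, u = 4; when t = 2, u = 14.
The integral becomes ∫ 1/u du from 4 to 14, with antiderivative log(u).
Back in t: F(t) = log(5*t + 4).
Then F(2) - F(0) = (log(14)) - (log(4)) = log(7/2).

log(7/2)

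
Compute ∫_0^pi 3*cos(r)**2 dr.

Use the identity cos^2(r) = (1 + cos(2*r))/2.
An antiderivative is F(r) = 3*r/2 + 3*sin(2*r)/4.
Then F(pi) - F(0) = (3*pi/2) - (0) = 3*pi/2.

3*pi/2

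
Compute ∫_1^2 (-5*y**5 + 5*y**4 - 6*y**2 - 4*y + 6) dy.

-71/2

By the power rule, an antiderivative is F(y) = -5*y**6/6 + y**5 - 2*y**3 - 2*y**2 + 6*y.
Then F(2) - F(1) = (-100/3) - (13/6) = -71/2.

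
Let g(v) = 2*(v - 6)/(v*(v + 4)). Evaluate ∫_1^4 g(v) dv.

Factor the denominator: v**2 + 4*v = (v + 4)v.
Partial fractions: 2*(v - 6)/(v*(v + 4)) = 5/(v + 4) - 3/v.
An antiderivative is F(v) = -3*log(v) + 5*log(v + 4).
Then F(4) - F(1) = (9*log(2)) - (5*log(5)) = -5*log(5) + 9*log(2).

-5*log(5) + 9*log(2)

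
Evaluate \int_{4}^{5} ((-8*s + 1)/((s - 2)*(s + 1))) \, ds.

Factor the denominator: s**2 - s - 2 = (s + 1)(s - 2).
Partial fractions: (-8*s + 1)/((s - 2)*(s + 1)) = -3/(s + 1) - 5/(s - 2).
An antiderivative is F(s) = -5*log(s - 2) - 3*log(s + 1).
Then F(5) - F(4) = (-8*log(3) - 3*log(2)) - (-3*log(5) - 5*log(2)) = -8*log(3) + 2*log(2) + 3*log(5).

-8*log(3) + 2*log(2) + 3*log(5)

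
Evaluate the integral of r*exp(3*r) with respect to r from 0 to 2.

1/9 + 5*exp(6)/9

Integrate by parts once (u = r, dv = exp(3*r) dr).
An antiderivative is F(r) = (3*r - 1)*exp(3*r)/9.
Then F(2) - F(0) = (5*exp(6)/9) - (-1/9) = 1/9 + 5*exp(6)/9.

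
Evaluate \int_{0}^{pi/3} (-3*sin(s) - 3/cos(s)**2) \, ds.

An antiderivative is F(s) = 3*cos(s) - 3*tan(s).
Then F(pi/3) - F(0) = (3/2 - 3*sqrt(3)) - (3) = -3*sqrt(3) - 3/2.

-3*sqrt(3) - 3/2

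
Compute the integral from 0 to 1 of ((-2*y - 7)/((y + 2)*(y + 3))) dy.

log(32/81)

Factor the denominator: y**2 + 5*y + 6 = (y + 3)(y + 2).
Partial fractions: (-2*y - 7)/((y + 2)*(y + 3)) = 1/(y + 3) - 3/(y + 2).
An antiderivative is F(y) = -3*log(y + 2) + log(y + 3).
Then F(1) - F(0) = (log(4/27)) - (log(3/8)) = log(32/81).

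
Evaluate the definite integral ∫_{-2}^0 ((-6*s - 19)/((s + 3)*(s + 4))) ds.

Factor the denominator: s**2 + 7*s + 12 = (s + 4)(s + 3).
Partial fractions: (-6*s - 19)/((s + 3)*(s + 4)) = -5/(s + 4) - 1/(s + 3).
An antiderivative is F(s) = -log(s + 3) - 5*log(s + 4).
Then F(0) - F(-2) = (-10*log(2) - log(3)) - (-log(32)) = -log(96).

-log(96)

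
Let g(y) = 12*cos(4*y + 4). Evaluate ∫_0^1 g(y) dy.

Let u = 4*y + 4, so du = 4 dy. When y = 0, u = 4; when y = 1, u = 8.
The integral becomes 3·∫ cos(u) du from 4 to 8, with antiderivative 3*sin(u).
Back in y: F(y) = 3*sin(4*y + 4).
Then F(1) - F(0) = (3*sin(8)) - (3*sin(4)) = -3*sin(4) + 3*sin(8).

-3*sin(4) + 3*sin(8)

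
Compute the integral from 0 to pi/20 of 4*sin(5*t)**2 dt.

-1/5 + pi/10

Use the identity sin^2(5*t) = (1 - cos(10*t))/2.
An antiderivative is F(t) = 2*t - sin(10*t)/5.
Then F(pi/20) - F(0) = (-1/5 + pi/10) - (0) = -1/5 + pi/10.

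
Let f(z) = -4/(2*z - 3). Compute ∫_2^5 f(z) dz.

An antiderivative is F(z) = -2*log(2*z - 3).
Then F(5) - F(2) = (-log(49)) - (0) = -log(49).

-log(49)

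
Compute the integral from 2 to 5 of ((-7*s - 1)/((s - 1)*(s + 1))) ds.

-11*log(2)

Factor the denominator: s**2 - 1 = (s + 1)(s - 1).
Partial fractions: (-7*s - 1)/((s - 1)*(s + 1)) = -3/(s + 1) - 4/(s - 1).
An antiderivative is F(s) = -4*log(s - 1) - 3*log(s + 1).
Then F(5) - F(2) = (-11*log(2) - 3*log(3)) - (-log(27)) = -11*log(2).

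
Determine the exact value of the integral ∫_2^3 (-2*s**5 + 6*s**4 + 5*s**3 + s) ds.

6917/60

By the power rule, an antiderivative is F(s) = -s**6/3 + 6*s**5/5 + 5*s**4/4 + s**2/2.
Then F(3) - F(2) = (3087/20) - (586/15) = 6917/60.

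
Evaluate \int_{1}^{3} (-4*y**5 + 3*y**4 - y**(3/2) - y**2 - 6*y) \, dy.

By the power rule, an antiderivative is F(y) = -2*y**6/3 - 2*y**(5/2)/5 + 3*y**5/5 - y**3/3 - 3*y**2.
Then F(3) - F(1) = (-1881/5 - 18*sqrt(3)/5) - (-19/5) = -1862/5 - 18*sqrt(3)/5.

-1862/5 - 18*sqrt(3)/5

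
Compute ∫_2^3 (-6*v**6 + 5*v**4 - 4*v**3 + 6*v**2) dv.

By the power rule, an antiderivative is F(v) = -6*v**7/7 + v**5 - v**4 + 2*v**3.
Then F(3) - F(2) = (-11610/7) - (-544/7) = -11066/7.

-11066/7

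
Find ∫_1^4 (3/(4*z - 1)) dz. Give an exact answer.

3*log(5)/4

An antiderivative is F(z) = 3*log(4*z - 1)/4.
Then F(4) - F(1) = (3*log(15)/4) - (3*log(3)/4) = 3*log(5)/4.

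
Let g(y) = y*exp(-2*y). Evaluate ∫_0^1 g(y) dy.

Integrate by parts once (u = y, dv = exp(-2*y) dy).
An antiderivative is F(y) = (-2*y - 1)*exp(-2*y)/4.
Then F(1) - F(0) = (-3*exp(-2)/4) - (-1/4) = (-3 + exp(2))*exp(-2)/4.

(-3 + exp(2))*exp(-2)/4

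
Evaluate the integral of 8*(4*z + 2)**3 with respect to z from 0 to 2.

Let u = 4*z + 2, so du = 4 dz. When z = 0, u = 2; when z = 2, u = 10.
The integral becomes 2·∫ u**3 du from 2 to 10, with antiderivative u**4/2.
Back in z: F(z) = (4*z + 2)**4/2.
Then F(2) - F(0) = (5000) - (8) = 4992.

4992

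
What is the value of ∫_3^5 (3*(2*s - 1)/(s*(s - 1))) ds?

Factor the denominator: s**2 - s = s(s - 1).
Partial fractions: 3*(2*s - 1)/(s*(s - 1)) = 3/s + 3/(s - 1).
An antiderivative is F(s) = 3*log(s) + 3*log(s - 1).
Then F(5) - F(3) = (6*log(2) + 3*log(5)) - (3*log(2) + 3*log(3)) = -3*log(3) + 3*log(2) + 3*log(5).

-3*log(3) + 3*log(2) + 3*log(5)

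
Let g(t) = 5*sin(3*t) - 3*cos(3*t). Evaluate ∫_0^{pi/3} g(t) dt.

An antiderivative is F(t) = -sin(3*t) - 5*cos(3*t)/3.
Then F(pi/3) - F(0) = (5/3) - (-5/3) = 10/3.

10/3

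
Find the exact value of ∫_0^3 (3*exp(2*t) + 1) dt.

An antiderivative is F(t) = 3*exp(2*t)/2 + t.
Then F(3) - F(0) = (3 + 3*exp(6)/2) - (3/2) = 3/2 + 3*exp(6)/2.

3/2 + 3*exp(6)/2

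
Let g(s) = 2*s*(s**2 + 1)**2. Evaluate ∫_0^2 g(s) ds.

124/3

Let u = s**2 + 1, so du = 2*s ds. When s = 0, u = 1; when s = 2, u = 5.
The integral becomes ∫ u**2 du from 1 to 5, with antiderivative u**3/3.
Back in s: F(s) = (s**2 + 1)**3/3.
Then F(2) - F(0) = (125/3) - (1/3) = 124/3.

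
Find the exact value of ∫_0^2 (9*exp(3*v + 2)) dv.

-3*(1 - exp(6))*exp(2)

Let u = 3*v + 2, so du = 3 dv. When v = 0, u = 2; when v = 2, u = 8.
The integral becomes 3·∫ exp(u) du from 2 to 8, with antiderivative 3*exp(u).
Back in v: F(v) = 3*exp(3*v + 2).
Then F(2) - F(0) = (3*exp(8)) - (3*exp(2)) = -3*(1 - exp(6))*exp(2).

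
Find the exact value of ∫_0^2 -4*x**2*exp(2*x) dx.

Integrate by parts twice (u = x^2, dv = -4*exp(2*x) dx).
An antiderivative is F(x) = (-2*x**2 + 2*x - 1)*exp(2*x).
Then F(2) - F(0) = (-5*exp(4)) - (-1) = 1 - 5*exp(4).

1 - 5*exp(4)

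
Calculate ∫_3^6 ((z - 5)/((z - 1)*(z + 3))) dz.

Factor the denominator: z**2 + 2*z - 3 = (z + 3)(z - 1).
Partial fractions: (z - 5)/((z - 1)*(z + 3)) = 2/(z + 3) - 1/(z - 1).
An antiderivative is F(z) = -log(z - 1) + 2*log(z + 3).
Then F(6) - F(3) = (log(81/5)) - (log(18)) = log(9/10).

log(9/10)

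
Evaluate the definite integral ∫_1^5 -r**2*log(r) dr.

Integrate by parts once (u = ln r, dv = -r**2 dr).
An antiderivative is F(r) = -r**3*(3*log(r) - 1)/9.
Then F(5) - F(1) = (125/9 - 125*log(5)/3) - (1/9) = 124/9 - 125*log(5)/3.

124/9 - 125*log(5)/3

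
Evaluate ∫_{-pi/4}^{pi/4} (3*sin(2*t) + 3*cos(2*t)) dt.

An antiderivative is F(t) = 3*sin(2*t)/2 - 3*cos(2*t)/2.
Then F(pi/4) - F(-pi/4) = (3/2) - (-3/2) = 3.

3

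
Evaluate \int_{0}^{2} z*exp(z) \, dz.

Integrate by parts once (u = z, dv = exp(z) dz).
An antiderivative is F(z) = (z - 1)*exp(z).
Then F(2) - F(0) = (exp(2)) - (-1) = 1 + exp(2).

1 + exp(2)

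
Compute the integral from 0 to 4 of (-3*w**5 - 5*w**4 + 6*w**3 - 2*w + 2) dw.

-2696

By the power rule, an antiderivative is F(w) = -w**6/2 - w**5 + 3*w**4/2 - w**2 + 2*w.
Then F(4) - F(0) = (-2696) - (0) = -2696.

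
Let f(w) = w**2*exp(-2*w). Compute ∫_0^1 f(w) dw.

Integrate by parts twice (u = w^2, dv = exp(-2*w) dw).
An antiderivative is F(w) = (-2*w**2 - 2*w - 1)*exp(-2*w)/4.
Then F(1) - F(0) = (-5*exp(-2)/4) - (-1/4) = (-5 + exp(2))*exp(-2)/4.

(-5 + exp(2))*exp(-2)/4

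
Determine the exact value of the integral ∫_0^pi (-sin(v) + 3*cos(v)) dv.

An antiderivative is F(v) = 3*sin(v) + cos(v).
Then F(pi) - F(0) = (-1) - (1) = -2.

-2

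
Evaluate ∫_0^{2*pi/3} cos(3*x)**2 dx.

pi/3

Use the identity cos^2(3*x) = (1 + cos(6*x))/2.
An antiderivative is F(x) = x/2 + sin(6*x)/12.
Then F(2*pi/3) - F(0) = (pi/3) - (0) = pi/3.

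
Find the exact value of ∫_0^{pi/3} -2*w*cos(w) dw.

-sqrt(3)*pi/3 + 1

Integrate by parts once (u = w, dv = -2*cos(w) dw).
An antiderivative is F(w) = -2*w*sin(w) - 2*cos(w).
Then F(pi/3) - F(0) = (-sqrt(3)*pi/3 - 1) - (-2) = -sqrt(3)*pi/3 + 1.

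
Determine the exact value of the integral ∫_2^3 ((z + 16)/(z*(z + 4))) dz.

Factor the denominator: z**2 + 4*z = (z + 4)z.
Partial fractions: (z + 16)/(z*(z + 4)) = -3/(z + 4) + 4/z.
An antiderivative is F(z) = 4*log(z) - 3*log(z + 4).
Then F(3) - F(2) = (-3*log(7) + 4*log(3)) - (log(2/27)) = -3*log(7) - log(2) + 7*log(3).

-3*log(7) - log(2) + 7*log(3)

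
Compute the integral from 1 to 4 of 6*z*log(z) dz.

-45/2 + 96*log(2)

Integrate by parts once (u = ln z, dv = 6*z dz).
An antiderivative is F(z) = 3*z**2*(2*log(z) - 1)/2.
Then F(4) - F(1) = (-24 + 96*log(2)) - (-3/2) = -45/2 + 96*log(2).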